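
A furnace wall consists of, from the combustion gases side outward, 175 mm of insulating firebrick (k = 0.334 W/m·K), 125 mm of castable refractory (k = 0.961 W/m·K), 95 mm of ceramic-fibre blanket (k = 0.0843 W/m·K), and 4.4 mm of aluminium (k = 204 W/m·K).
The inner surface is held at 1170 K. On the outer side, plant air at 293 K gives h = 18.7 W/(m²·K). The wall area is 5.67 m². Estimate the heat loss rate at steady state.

Q ≈ 2710 W

Thermal resistances in series:
R_insulating firebrick = L/(kA) = 0.175/(0.334×5.67) = 0.09241 K/W
R_castable refractory = L/(kA) = 0.125/(0.961×5.67) = 0.02294 K/W
R_ceramic-fibre blanket = L/(kA) = 0.095/(0.0843×5.67) = 0.1988 K/W
R_aluminium = L/(kA) = 0.0044/(204×5.67) = 3.804×10^-6 K/W
R_outer film = 1/(h_o·A) = 1/(18.7×5.67) = 0.009431 K/W
R_total = 0.3235 K/W
Q = ΔT / R_total = 877 / 0.3235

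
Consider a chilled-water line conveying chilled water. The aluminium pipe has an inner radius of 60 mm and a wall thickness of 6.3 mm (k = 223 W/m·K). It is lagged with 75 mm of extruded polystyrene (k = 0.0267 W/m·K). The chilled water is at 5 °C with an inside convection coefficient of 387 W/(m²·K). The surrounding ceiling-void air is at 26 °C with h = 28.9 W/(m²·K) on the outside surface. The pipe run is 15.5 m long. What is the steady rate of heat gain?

Q ≈ 71.4 W

Cylindrical conduction, so R = ln(r₂/r₁)/(2πkL) per layer, in series:
R_inner film = 1/(h_i·2πr₁L) = 1/(387×2π×0.06×15.5) = 4.422×10^-4 K/W
R_aluminium pipe wall = ln(66.3/60)/(2π×223×15.5) = 4.597×10^-6 K/W
R_extruded polystyrene = ln(141.3/66.3)/(2π×0.0267×15.5) = 0.291 K/W
R_outer film = 1/(h_o·2πr_oL) = 1/(28.9×2π×0.1413×15.5) = 0.002514 K/W
R_total = 0.294 K/W
Q = ΔT/R_total = 21/0.294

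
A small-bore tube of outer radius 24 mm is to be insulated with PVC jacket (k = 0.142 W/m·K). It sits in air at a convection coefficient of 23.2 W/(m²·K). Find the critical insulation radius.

r_cr ≈ 6.12 mm

For a cylinder r_cr = k/h = 0.142/23.2
r_cr = 6.12 mm; since the bare radius (24 mm) is above r_cr, any added insulation will reduce heat loss.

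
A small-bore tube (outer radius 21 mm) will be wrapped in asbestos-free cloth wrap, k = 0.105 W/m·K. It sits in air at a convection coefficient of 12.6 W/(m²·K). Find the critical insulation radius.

r_cr ≈ 8.33 mm

For a cylinder r_cr = k/h = 0.105/12.6
r_cr = 8.33 mm; since the bare radius (21 mm) is above r_cr, any added insulation will reduce heat loss.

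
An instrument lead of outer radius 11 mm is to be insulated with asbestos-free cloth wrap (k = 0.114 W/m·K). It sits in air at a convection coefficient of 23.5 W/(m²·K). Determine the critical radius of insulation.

r_cr ≈ 4.85 mm

For a cylinder r_cr = k/h = 0.114/23.5
r_cr = 4.85 mm; since the bare radius (11 mm) is above r_cr, any added insulation will reduce heat loss.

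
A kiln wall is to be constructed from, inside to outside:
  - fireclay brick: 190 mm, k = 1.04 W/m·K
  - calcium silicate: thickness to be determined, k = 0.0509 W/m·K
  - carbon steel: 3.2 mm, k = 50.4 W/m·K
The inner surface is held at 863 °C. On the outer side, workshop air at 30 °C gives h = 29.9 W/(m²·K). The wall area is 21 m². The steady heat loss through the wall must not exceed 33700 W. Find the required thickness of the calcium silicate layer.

L ≈ 15.4 mm

Using the resistance-network approach (series):
R_fireclay brick = L/(kA) = 0.19/(1.04×21) = 0.0087 K/W
R_carbon steel = L/(kA) = 0.0032/(50.4×21) = 3.023×10^-6 K/W
R_outer film = 1/(h_o·A) = 1/(29.9×21) = 0.001593 K/W
Sum of the known resistances R_other = 0.0103 K/W
Required total resistance R_tot = ΔT/Q_allow = 833/33700 = 0.02472 K/W
R_calcium silicate = R_tot − R_other = 0.01442 K/W
L = R·k·A = 0.01442×0.0509×21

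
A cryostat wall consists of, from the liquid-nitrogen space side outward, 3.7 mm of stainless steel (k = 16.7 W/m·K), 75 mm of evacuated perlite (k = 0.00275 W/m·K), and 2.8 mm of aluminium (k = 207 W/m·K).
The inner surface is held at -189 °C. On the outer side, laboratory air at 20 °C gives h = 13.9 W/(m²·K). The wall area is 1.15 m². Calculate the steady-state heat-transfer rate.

Q ≈ 8.79 W

Treating each layer as a thermal resistance in series:
R_stainless steel = L/(kA) = 0.0037/(16.7×1.15) = 1.927×10^-4 K/W
R_evacuated perlite = L/(kA) = 0.075/(0.00275×1.15) = 23.72 K/W
R_aluminium = L/(kA) = 0.0028/(207×1.15) = 1.176×10^-5 K/W
R_outer film = 1/(h_o·A) = 1/(13.9×1.15) = 0.06256 K/W
R_total = 23.78 K/W
Q = ΔT / R_total = 209 / 23.78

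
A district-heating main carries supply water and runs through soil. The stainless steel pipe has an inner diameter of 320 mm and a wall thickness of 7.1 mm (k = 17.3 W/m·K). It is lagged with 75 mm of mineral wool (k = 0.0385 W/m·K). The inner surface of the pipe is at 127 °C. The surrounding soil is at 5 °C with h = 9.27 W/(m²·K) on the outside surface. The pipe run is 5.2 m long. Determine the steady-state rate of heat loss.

Q ≈ 396 W

Radial resistances (cylindrical: R_cond = ln(r_o/r_i)/(2πkL), R_conv = 1/(h·2πrL)):
R_stainless steel pipe wall = ln(167.1/160)/(2π×17.3×5.2) = 7.682×10^-5 K/W
R_mineral wool = ln(242.1/167.1)/(2π×0.0385×5.2) = 0.2947 K/W
R_outer film = 1/(h_o·2πr_oL) = 1/(9.27×2π×0.2421×5.2) = 0.01364 K/W
R_total = 0.3085 K/W
Q = ΔT/R_total = 122/0.3085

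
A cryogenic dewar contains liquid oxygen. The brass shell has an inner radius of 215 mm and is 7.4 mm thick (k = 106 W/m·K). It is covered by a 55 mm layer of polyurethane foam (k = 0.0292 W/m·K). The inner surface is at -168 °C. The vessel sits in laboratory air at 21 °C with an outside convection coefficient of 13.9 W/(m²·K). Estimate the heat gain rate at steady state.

Each spherical layer contributes R = (1/r_i − 1/r_o)/(4πk):
R_brass shell = (1/0.215 − 1/0.2224)/(4π×106) = 1.162×10^-4 K/W
R_polyurethane foam = (1/0.2224 − 1/0.2774)/(4π×0.0292) = 2.43 K/W
R_outer film = 1/(h·4πr_o²) = 1/(13.9×4π×0.2774²) = 0.0744 K/W
R_total = 2.504 K/W
Q = ΔT/R_total = 189/2.504

Q ≈ 75.5 W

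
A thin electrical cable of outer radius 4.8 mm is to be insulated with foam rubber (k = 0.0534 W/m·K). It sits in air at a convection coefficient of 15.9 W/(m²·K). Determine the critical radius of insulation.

For a cylinder r_cr = k/h = 0.0534/15.9
r_cr = 3.36 mm; since the bare radius (4.8 mm) is above r_cr, any added insulation will reduce heat loss.

r_cr ≈ 3.36 mm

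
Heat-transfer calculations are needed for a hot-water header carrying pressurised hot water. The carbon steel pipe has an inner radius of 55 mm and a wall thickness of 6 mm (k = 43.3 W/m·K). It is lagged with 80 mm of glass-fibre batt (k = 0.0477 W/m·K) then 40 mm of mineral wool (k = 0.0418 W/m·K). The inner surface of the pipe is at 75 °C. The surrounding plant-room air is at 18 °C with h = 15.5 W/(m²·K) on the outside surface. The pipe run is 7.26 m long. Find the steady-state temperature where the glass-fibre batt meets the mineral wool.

Treating each annulus and film as a series resistance:
R_carbon steel pipe wall = ln(61/55)/(2π×43.3×7.26) = 5.242×10^-5 K/W
R_glass-fibre batt = ln(141/61)/(2π×0.0477×7.26) = 0.3851 K/W
R_mineral wool = ln(181/141)/(2π×0.0418×7.26) = 0.131 K/W
R_outer film = 1/(h_o·2πr_oL) = 1/(15.5×2π×0.181×7.26) = 0.007814 K/W
R_total = 0.5239 K/W
Q = ΔT/R_total = 57/0.5239
Q = 109 W
T_interface = T_inner − Q·ΣR(inner→interface) = 75 − 109×0.3851

T ≈ 33.1 °C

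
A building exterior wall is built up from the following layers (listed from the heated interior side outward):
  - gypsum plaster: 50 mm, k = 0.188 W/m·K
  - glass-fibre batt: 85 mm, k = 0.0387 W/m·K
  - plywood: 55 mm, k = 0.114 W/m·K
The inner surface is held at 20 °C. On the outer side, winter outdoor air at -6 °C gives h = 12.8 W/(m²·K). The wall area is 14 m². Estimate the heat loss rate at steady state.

Q ≈ 120 W

Using the resistance-network approach (series):
R_gypsum plaster = L/(kA) = 0.05/(0.188×14) = 0.019 K/W
R_glass-fibre batt = L/(kA) = 0.085/(0.0387×14) = 0.1569 K/W
R_plywood = L/(kA) = 0.055/(0.114×14) = 0.03446 K/W
R_outer film = 1/(h_o·A) = 1/(12.8×14) = 0.00558 K/W
R_total = 0.2159 K/W
Q = ΔT / R_total = 26 / 0.2159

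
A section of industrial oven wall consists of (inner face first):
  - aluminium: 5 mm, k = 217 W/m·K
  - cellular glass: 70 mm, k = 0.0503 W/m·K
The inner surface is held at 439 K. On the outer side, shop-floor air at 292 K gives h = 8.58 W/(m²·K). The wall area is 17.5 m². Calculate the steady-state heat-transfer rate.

Using the resistance-network approach (series):
R_aluminium = L/(kA) = 0.005/(217×17.5) = 1.317×10^-6 K/W
R_cellular glass = L/(kA) = 0.07/(0.0503×17.5) = 0.07952 K/W
R_outer film = 1/(h_o·A) = 1/(8.58×17.5) = 0.00666 K/W
R_total = 0.08618 K/W
Q = ΔT / R_total = 147 / 0.08618

Q ≈ 1710 W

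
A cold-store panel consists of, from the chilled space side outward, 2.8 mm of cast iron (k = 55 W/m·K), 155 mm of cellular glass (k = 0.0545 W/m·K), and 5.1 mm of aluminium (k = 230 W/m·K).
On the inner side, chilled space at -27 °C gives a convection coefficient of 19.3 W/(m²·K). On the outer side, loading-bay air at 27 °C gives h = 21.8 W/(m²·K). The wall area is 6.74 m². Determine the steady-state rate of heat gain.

Treating each layer as a thermal resistance in series:
R_inner film = 1/(h_i·A) = 1/(19.3×6.74) = 0.007687 K/W
R_cast iron = L/(kA) = 0.0028/(55×6.74) = 7.553×10^-6 K/W
R_cellular glass = L/(kA) = 0.155/(0.0545×6.74) = 0.422 K/W
R_aluminium = L/(kA) = 0.0051/(230×6.74) = 3.29×10^-6 K/W
R_outer film = 1/(h_o·A) = 1/(21.8×6.74) = 0.006806 K/W
R_total = 0.4365 K/W
Q = ΔT / R_total = 54 / 0.4365

Q ≈ 124 W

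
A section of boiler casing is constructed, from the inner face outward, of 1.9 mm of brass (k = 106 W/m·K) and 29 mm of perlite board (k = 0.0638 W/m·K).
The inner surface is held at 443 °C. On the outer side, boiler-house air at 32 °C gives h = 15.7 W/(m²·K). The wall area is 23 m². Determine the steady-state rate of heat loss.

Q ≈ 18200 W

Thermal resistances in series:
R_brass = L/(kA) = 0.0019/(106×23) = 7.793×10^-7 K/W
R_perlite board = L/(kA) = 0.029/(0.0638×23) = 0.01976 K/W
R_outer film = 1/(h_o·A) = 1/(15.7×23) = 0.002769 K/W
R_total = 0.02253 K/W
Q = ΔT / R_total = 411 / 0.02253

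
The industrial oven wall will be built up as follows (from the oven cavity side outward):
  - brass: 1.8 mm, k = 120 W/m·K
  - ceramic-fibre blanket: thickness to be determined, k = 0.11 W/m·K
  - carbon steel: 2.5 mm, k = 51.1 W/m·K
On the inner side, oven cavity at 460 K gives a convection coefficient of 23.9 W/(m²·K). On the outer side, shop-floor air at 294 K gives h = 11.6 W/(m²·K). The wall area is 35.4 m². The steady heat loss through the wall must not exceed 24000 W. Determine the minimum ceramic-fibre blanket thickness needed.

L ≈ 12.8 mm

Model the wall as resistances in series:
R_inner film = 1/(h_i·A) = 1/(23.9×35.4) = 0.001182 K/W
R_brass = L/(kA) = 0.0018/(120×35.4) = 4.237×10^-7 K/W
R_carbon steel = L/(kA) = 0.0025/(51.1×35.4) = 1.382×10^-6 K/W
R_outer film = 1/(h_o·A) = 1/(11.6×35.4) = 0.002435 K/W
Sum of the known resistances R_other = 0.003619 K/W
Required total resistance R_tot = ΔT/Q_allow = 166/24000 = 0.006917 K/W
R_ceramic-fibre blanket = R_tot − R_other = 0.003298 K/W
L = R·k·A = 0.003298×0.11×35.4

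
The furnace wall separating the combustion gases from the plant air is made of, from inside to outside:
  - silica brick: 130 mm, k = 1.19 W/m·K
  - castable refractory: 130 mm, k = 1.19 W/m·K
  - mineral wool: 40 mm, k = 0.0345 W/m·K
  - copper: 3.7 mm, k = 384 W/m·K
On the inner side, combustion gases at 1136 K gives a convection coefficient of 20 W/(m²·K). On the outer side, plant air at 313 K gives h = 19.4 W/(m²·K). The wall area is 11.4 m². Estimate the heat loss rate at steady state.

Q ≈ 6340 W

Thermal resistances in series:
R_inner film = 1/(h_i·A) = 1/(20×11.4) = 0.004386 K/W
R_silica brick = L/(kA) = 0.13/(1.19×11.4) = 0.009583 K/W
R_castable refractory = L/(kA) = 0.13/(1.19×11.4) = 0.009583 K/W
R_mineral wool = L/(kA) = 0.04/(0.0345×11.4) = 0.1017 K/W
R_copper = L/(kA) = 0.0037/(384×11.4) = 8.452×10^-7 K/W
R_outer film = 1/(h_o·A) = 1/(19.4×11.4) = 0.004522 K/W
R_total = 0.1298 K/W
Q = ΔT / R_total = 823 / 0.1298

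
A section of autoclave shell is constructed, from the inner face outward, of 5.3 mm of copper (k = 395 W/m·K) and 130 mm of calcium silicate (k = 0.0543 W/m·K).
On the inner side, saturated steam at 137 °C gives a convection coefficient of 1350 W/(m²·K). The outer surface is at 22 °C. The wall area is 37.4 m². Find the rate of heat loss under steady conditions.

Q ≈ 1800 W

Treating each layer as a thermal resistance in series:
R_inner film = 1/(h_i·A) = 1/(1350×37.4) = 1.981×10^-5 K/W
R_copper = L/(kA) = 0.0053/(395×37.4) = 3.588×10^-7 K/W
R_calcium silicate = L/(kA) = 0.13/(0.0543×37.4) = 0.06401 K/W
R_total = 0.06403 K/W
Q = ΔT / R_total = 115 / 0.06403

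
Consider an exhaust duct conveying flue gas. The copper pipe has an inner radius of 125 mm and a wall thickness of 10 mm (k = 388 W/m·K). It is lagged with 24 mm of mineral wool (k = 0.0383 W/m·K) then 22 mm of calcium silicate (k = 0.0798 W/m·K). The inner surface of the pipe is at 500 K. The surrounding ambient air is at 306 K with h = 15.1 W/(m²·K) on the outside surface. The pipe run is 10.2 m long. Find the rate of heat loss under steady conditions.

Cylindrical conduction, so R = ln(r₂/r₁)/(2πkL) per layer, in series:
R_copper pipe wall = ln(135/125)/(2π×388×10.2) = 3.095×10^-6 K/W
R_mineral wool = ln(159/135)/(2π×0.0383×10.2) = 0.06666 K/W
R_calcium silicate = ln(181/159)/(2π×0.0798×10.2) = 0.02534 K/W
R_outer film = 1/(h_o·2πr_oL) = 1/(15.1×2π×0.181×10.2) = 0.005709 K/W
R_total = 0.09771 K/W
Q = ΔT/R_total = 194/0.09771

Q ≈ 1990 W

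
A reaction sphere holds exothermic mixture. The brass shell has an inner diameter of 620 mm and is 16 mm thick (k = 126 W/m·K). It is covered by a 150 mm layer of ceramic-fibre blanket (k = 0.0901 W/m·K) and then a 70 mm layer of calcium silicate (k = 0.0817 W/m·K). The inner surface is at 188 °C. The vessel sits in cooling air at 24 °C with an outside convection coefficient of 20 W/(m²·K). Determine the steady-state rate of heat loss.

Spherical conduction: R = (1/r_in − 1/r_out)/(4πk) per layer; series-sum.
R_brass shell = (1/0.31 − 1/0.326)/(4π×126) = 9.999×10^-5 K/W
R_ceramic-fibre blanket = (1/0.326 − 1/0.476)/(4π×0.0901) = 0.8538 K/W
R_calcium silicate = (1/0.476 − 1/0.546)/(4π×0.0817) = 0.2623 K/W
R_outer film = 1/(h·4πr_o²) = 1/(20×4π×0.546²) = 0.01335 K/W
R_total = 1.13 K/W
Q = ΔT/R_total = 164/1.13

Q ≈ 145 W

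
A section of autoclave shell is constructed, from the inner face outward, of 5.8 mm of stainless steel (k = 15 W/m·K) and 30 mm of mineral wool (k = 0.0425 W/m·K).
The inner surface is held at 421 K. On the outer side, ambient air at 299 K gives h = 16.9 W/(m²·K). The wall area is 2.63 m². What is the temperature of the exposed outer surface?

T ≈ 308 K

Thermal resistances in series:
R_stainless steel = L/(kA) = 0.0058/(15×2.63) = 1.47×10^-4 K/W
R_mineral wool = L/(kA) = 0.03/(0.0425×2.63) = 0.2684 K/W
R_outer film = 1/(h_o·A) = 1/(16.9×2.63) = 0.0225 K/W
R_total = 0.291 K/W;  Q = ΔT/R_total = 122/0.291 = 419.2 W
T_interface = T_inner − Q·ΣR(inner→interface) = 421 − 419×0.2685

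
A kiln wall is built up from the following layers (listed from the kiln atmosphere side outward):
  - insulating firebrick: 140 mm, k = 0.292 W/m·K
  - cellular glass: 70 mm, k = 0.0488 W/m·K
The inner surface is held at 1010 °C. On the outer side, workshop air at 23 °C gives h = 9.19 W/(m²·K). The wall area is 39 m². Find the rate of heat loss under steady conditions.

Q ≈ 19000 W

Series thermal resistances:
R_insulating firebrick = L/(kA) = 0.14/(0.292×39) = 0.01229 K/W
R_cellular glass = L/(kA) = 0.07/(0.0488×39) = 0.03678 K/W
R_outer film = 1/(h_o·A) = 1/(9.19×39) = 0.00279 K/W
R_total = 0.05186 K/W
Q = ΔT / R_total = 987 / 0.05186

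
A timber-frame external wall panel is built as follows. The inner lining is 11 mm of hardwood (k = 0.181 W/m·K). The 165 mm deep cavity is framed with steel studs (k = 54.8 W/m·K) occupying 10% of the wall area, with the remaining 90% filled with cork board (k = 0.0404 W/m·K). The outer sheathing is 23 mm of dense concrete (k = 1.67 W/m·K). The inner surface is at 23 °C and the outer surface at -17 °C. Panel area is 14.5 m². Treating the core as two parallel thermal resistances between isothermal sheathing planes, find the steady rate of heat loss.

Sheathing layers in series; stud and cavity paths in parallel between them.
R_inner = 0.011/(0.181×14.5) = 0.004191 K/W
R_stud  = 0.165/(54.8×0.1×14.5) = 0.002077 K/W
R_cav   = 0.165/(0.0404×0.9×14.5) = 0.313 K/W
1/R_core = 1/R_stud + 1/R_cav → R_core = 0.002063 K/W
R_outer = 0.023/(1.67×14.5) = 9.498×10^-4 K/W
R_total = 0.007204 K/W
Q = ΔT/R_total = 40/0.007204

Q ≈ 5550 W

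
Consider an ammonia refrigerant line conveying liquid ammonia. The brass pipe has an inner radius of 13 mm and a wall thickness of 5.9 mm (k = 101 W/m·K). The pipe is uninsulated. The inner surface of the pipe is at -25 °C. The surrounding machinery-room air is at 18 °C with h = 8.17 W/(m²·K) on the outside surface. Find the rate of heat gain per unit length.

q′ ≈ 41.7 W/m

Cylindrical conduction, so R = ln(r₂/r₁)/(2πkL) per layer, in series:
R_brass pipe wall = ln(18.9/13)/(2π×101×1) = 5.897×10^-4 K/W
R_outer film = 1/(h_o·2πr_oL) = 1/(8.17×2π×0.0189×1) = 1.031 K/W
R_total = 1.031 K/W
Q = ΔT/R_total = 43/1.031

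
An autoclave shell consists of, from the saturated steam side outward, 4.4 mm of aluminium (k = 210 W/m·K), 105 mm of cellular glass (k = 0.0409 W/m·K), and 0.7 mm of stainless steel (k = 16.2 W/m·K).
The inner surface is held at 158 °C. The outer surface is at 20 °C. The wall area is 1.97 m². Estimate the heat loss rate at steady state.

Q ≈ 106 W

Series thermal resistances:
R_aluminium = L/(kA) = 0.0044/(210×1.97) = 1.064×10^-5 K/W
R_cellular glass = L/(kA) = 0.105/(0.0409×1.97) = 1.303 K/W
R_stainless steel = L/(kA) = 0.0007/(16.2×1.97) = 2.193×10^-5 K/W
R_total = 1.303 K/W
Q = ΔT / R_total = 138 / 1.303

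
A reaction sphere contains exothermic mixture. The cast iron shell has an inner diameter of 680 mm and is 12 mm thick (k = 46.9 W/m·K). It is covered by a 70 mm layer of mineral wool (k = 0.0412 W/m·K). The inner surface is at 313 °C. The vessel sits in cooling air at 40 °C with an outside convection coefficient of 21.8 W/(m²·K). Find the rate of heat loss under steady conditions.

Q ≈ 293 W

Each spherical layer contributes R = (1/r_i − 1/r_o)/(4πk):
R_cast iron shell = (1/0.34 − 1/0.352)/(4π×46.9) = 1.701×10^-4 K/W
R_mineral wool = (1/0.352 − 1/0.422)/(4π×0.0412) = 0.9102 K/W
R_outer film = 1/(h·4πr_o²) = 1/(21.8×4π×0.422²) = 0.0205 K/W
R_total = 0.9309 K/W
Q = ΔT/R_total = 273/0.9309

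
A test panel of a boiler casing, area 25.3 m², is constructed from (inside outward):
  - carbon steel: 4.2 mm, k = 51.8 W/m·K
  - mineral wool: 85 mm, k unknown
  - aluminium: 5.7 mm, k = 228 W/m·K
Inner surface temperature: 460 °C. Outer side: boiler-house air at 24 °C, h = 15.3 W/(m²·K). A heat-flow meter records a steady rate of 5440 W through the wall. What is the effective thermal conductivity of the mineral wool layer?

Treating each layer as a thermal resistance in series:
R_carbon steel = L/(kA) = 0.0042/(51.8×25.3) = 3.205×10^-6 K/W
R_aluminium = L/(kA) = 0.0057/(228×25.3) = 9.881×10^-7 K/W
R_outer film = 1/(h_o·A) = 1/(15.3×25.3) = 0.002583 K/W
Sum of known resistances R_other = 0.002588 K/W
Total R = ΔT/Q = 436/5440 = 0.08015 K/W
R_mineral wool = R_total − R_other = 0.07756 K/W
k = L/(R·A) = 0.085/(0.07756×25.3)

k ≈ 0.0433 W/(m·K)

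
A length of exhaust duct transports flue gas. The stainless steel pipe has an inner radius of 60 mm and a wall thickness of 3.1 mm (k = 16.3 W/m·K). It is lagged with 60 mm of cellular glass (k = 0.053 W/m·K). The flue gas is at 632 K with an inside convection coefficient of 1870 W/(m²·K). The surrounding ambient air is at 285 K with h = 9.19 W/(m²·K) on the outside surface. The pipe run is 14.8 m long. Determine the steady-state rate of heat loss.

Q ≈ 2390 W

For a radial system each layer contributes R = ln(r_out/r_in)/(2πkL); films add R = 1/(hA).
R_inner film = 1/(h_i·2πr₁L) = 1/(1870×2π×0.06×14.8) = 9.584×10^-5 K/W
R_stainless steel pipe wall = ln(63.1/60)/(2π×16.3×14.8) = 3.324×10^-5 K/W
R_cellular glass = ln(123.1/63.1)/(2π×0.053×14.8) = 0.1356 K/W
R_outer film = 1/(h_o·2πr_oL) = 1/(9.19×2π×0.1231×14.8) = 0.009506 K/W
R_total = 0.1452 K/W
Q = ΔT/R_total = 347/0.1452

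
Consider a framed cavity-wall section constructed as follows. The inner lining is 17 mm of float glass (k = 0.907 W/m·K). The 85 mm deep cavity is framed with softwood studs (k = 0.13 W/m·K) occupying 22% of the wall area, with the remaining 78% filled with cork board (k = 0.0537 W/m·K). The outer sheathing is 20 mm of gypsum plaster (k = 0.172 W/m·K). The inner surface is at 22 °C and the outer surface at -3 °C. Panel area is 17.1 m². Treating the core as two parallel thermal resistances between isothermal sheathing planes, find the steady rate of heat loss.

Sheathing layers in series; stud and cavity paths in parallel between them.
R_inner = 0.017/(0.907×17.1) = 0.001096 K/W
R_stud  = 0.085/(0.13×0.22×17.1) = 0.1738 K/W
R_cav   = 0.085/(0.0537×0.78×17.1) = 0.1187 K/W
1/R_core = 1/R_stud + 1/R_cav → R_core = 0.07052 K/W
R_outer = 0.02/(0.172×17.1) = 0.0068 K/W
R_total = 0.07842 K/W
Q = ΔT/R_total = 25/0.07842

Q ≈ 319 W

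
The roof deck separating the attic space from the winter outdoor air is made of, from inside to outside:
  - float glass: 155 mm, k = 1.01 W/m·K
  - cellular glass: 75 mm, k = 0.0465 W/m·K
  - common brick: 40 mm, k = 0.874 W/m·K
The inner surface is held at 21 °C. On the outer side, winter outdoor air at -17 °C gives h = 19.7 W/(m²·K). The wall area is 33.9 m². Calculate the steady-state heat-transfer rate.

Q ≈ 692 W

Series thermal resistances:
R_float glass = L/(kA) = 0.155/(1.01×33.9) = 0.004527 K/W
R_cellular glass = L/(kA) = 0.075/(0.0465×33.9) = 0.04758 K/W
R_common brick = L/(kA) = 0.04/(0.874×33.9) = 0.00135 K/W
R_outer film = 1/(h_o·A) = 1/(19.7×33.9) = 0.001497 K/W
R_total = 0.05495 K/W
Q = ΔT / R_total = 38 / 0.05495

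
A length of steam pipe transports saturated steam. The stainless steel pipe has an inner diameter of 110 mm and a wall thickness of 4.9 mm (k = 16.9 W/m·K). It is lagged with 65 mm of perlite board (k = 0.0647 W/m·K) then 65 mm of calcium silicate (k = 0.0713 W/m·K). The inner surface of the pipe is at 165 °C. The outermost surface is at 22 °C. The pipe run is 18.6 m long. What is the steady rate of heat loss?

Q ≈ 969 W

Cylindrical conduction, so R = ln(r₂/r₁)/(2πkL) per layer, in series:
R_stainless steel pipe wall = ln(59.9/55)/(2π×16.9×18.6) = 4.321×10^-5 K/W
R_perlite board = ln(124.9/59.9)/(2π×0.0647×18.6) = 0.09718 K/W
R_calcium silicate = ln(189.9/124.9)/(2π×0.0713×18.6) = 0.05028 K/W
R_total = 0.1475 K/W
Q = ΔT/R_total = 143/0.1475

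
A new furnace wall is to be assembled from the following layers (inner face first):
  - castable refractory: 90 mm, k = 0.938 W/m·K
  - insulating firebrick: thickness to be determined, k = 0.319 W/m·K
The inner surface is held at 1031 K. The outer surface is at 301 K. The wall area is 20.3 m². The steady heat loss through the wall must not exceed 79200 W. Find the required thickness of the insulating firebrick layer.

L ≈ 29.1 mm

Series thermal resistances:
R_castable refractory = L/(kA) = 0.09/(0.938×20.3) = 0.004727 K/W
Sum of the known resistances R_other = 0.004727 K/W
Required total resistance R_tot = ΔT/Q_allow = 730/79200 = 0.009217 K/W
R_insulating firebrick = R_tot − R_other = 0.004491 K/W
L = R·k·A = 0.004491×0.319×20.3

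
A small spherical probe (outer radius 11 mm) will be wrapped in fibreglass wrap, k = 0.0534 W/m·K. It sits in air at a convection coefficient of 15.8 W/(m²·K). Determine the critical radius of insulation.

r_cr ≈ 6.76 mm

For a sphere r_cr = 2k/h = 2×0.0534/15.8
r_cr = 6.76 mm; since the bare radius (11 mm) is above r_cr, any added insulation will reduce heat loss.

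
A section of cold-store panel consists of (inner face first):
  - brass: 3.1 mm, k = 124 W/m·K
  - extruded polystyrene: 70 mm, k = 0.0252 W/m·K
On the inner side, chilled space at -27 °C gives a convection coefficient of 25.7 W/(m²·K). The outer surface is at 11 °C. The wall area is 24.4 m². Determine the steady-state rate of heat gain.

Q ≈ 329 W

Using the resistance-network approach (series):
R_inner film = 1/(h_i·A) = 1/(25.7×24.4) = 0.001595 K/W
R_brass = L/(kA) = 0.0031/(124×24.4) = 1.025×10^-6 K/W
R_extruded polystyrene = L/(kA) = 0.07/(0.0252×24.4) = 0.1138 K/W
R_total = 0.1154 K/W
Q = ΔT / R_total = 38 / 0.1154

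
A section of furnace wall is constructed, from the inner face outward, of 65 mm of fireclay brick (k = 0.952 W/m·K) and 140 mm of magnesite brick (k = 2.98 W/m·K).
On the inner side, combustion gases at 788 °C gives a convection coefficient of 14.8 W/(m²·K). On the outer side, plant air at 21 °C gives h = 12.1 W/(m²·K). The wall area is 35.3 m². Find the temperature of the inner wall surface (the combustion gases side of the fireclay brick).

T ≈ 593 °C

Model the wall as resistances in series:
R_inner film = 1/(h_i·A) = 1/(14.8×35.3) = 0.001914 K/W
R_fireclay brick = L/(kA) = 0.065/(0.952×35.3) = 0.001934 K/W
R_magnesite brick = L/(kA) = 0.14/(2.98×35.3) = 0.001331 K/W
R_outer film = 1/(h_o·A) = 1/(12.1×35.3) = 0.002341 K/W
R_total = 0.00752 K/W;  Q = ΔT/R_total = 767/0.00752 = 102000 W
T_interface = T_inner − Q·ΣR(inner→interface) = 788 − 102000×0.001914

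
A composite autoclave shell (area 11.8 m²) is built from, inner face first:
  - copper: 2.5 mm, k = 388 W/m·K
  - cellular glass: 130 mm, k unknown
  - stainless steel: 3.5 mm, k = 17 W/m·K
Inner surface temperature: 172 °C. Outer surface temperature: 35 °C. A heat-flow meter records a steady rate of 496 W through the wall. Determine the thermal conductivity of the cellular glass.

k ≈ 0.0399 W/(m·K)

Using the resistance-network approach (series):
R_copper = L/(kA) = 0.0025/(388×11.8) = 5.46×10^-7 K/W
R_stainless steel = L/(kA) = 0.0035/(17×11.8) = 1.745×10^-5 K/W
Sum of known resistances R_other = 1.799×10^-5 K/W
Total R = ΔT/Q = 137/496 = 0.2762 K/W
R_cellular glass = R_total − R_other = 0.2762 K/W
k = L/(R·A) = 0.13/(0.2762×11.8)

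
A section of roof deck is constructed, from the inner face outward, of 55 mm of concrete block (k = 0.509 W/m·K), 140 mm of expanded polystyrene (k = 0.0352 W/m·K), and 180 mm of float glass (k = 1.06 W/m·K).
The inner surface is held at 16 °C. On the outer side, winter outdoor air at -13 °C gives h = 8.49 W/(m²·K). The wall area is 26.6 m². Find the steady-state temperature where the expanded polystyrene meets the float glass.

T ≈ -11.1 °C

Using the resistance-network approach (series):
R_concrete block = L/(kA) = 0.055/(0.509×26.6) = 0.004062 K/W
R_expanded polystyrene = L/(kA) = 0.14/(0.0352×26.6) = 0.1495 K/W
R_float glass = L/(kA) = 0.18/(1.06×26.6) = 0.006384 K/W
R_outer film = 1/(h_o·A) = 1/(8.49×26.6) = 0.004428 K/W
R_total = 0.1644 K/W;  Q = ΔT/R_total = 29/0.1644 = 176.4 W
T_interface = T_inner − Q·ΣR(inner→interface) = 16 − 176×0.1536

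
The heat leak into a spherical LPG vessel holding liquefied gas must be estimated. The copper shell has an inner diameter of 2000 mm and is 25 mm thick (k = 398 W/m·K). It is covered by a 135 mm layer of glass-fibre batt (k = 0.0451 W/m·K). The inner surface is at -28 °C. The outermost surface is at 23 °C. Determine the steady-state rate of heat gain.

Q ≈ 255 W

Spherical conduction: R = (1/r_in − 1/r_out)/(4πk) per layer; series-sum.
R_copper shell = (1/1 − 1/1.025)/(4π×398) = 4.877×10^-6 K/W
R_glass-fibre batt = (1/1.025 − 1/1.16)/(4π×0.0451) = 0.2003 K/W
R_total = 0.2003 K/W
Q = ΔT/R_total = 51/0.2003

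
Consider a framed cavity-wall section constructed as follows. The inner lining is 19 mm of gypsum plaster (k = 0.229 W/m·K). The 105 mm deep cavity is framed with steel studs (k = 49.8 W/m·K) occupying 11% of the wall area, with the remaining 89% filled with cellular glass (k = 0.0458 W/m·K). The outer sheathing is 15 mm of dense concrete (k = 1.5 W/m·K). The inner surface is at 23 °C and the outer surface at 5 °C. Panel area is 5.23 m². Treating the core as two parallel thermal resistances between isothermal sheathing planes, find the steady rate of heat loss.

Q ≈ 841 W

Sheathing layers in series; stud and cavity paths in parallel between them.
R_inner = 0.019/(0.229×5.23) = 0.01586 K/W
R_stud  = 0.105/(49.8×0.11×5.23) = 0.003665 K/W
R_cav   = 0.105/(0.0458×0.89×5.23) = 0.4925 K/W
1/R_core = 1/R_stud + 1/R_cav → R_core = 0.003638 K/W
R_outer = 0.015/(1.5×5.23) = 0.001912 K/W
R_total = 0.02141 K/W
Q = ΔT/R_total = 18/0.02141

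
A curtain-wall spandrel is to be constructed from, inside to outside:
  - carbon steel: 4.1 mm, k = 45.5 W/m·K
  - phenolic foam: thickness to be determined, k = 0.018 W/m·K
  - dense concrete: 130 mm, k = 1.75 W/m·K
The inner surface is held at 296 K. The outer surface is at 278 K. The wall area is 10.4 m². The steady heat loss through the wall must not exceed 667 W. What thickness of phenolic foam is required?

Model the wall as resistances in series:
R_carbon steel = L/(kA) = 0.0041/(45.5×10.4) = 8.664×10^-6 K/W
R_dense concrete = L/(kA) = 0.13/(1.75×10.4) = 0.007143 K/W
Sum of the known resistances R_other = 0.007152 K/W
Required total resistance R_tot = ΔT/Q_allow = 18/667 = 0.02699 K/W
R_phenolic foam = R_tot − R_other = 0.01983 K/W
L = R·k·A = 0.01983×0.018×10.4

L ≈ 3.71 mm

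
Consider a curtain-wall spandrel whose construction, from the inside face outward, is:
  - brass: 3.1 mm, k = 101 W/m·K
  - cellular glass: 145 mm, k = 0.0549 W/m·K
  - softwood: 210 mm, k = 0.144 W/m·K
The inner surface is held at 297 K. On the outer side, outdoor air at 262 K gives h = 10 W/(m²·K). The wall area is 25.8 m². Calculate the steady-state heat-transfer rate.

Thermal resistances in series:
R_brass = L/(kA) = 0.0031/(101×25.8) = 1.19×10^-6 K/W
R_cellular glass = L/(kA) = 0.145/(0.0549×25.8) = 0.1024 K/W
R_softwood = L/(kA) = 0.21/(0.144×25.8) = 0.05652 K/W
R_outer film = 1/(h_o·A) = 1/(10×25.8) = 0.003876 K/W
R_total = 0.1628 K/W
Q = ΔT / R_total = 35 / 0.1628

Q ≈ 215 W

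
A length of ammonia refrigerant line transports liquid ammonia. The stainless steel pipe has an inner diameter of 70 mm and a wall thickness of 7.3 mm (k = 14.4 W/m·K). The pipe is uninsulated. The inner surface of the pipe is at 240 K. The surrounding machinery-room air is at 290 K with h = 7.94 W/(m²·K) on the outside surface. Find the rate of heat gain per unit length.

q′ ≈ 105 W/m

Per-layer cylindrical resistances, series-summed:
R_stainless steel pipe wall = ln(42.3/35)/(2π×14.4×1) = 0.002094 K/W
R_outer film = 1/(h_o·2πr_oL) = 1/(7.94×2π×0.0423×1) = 0.4739 K/W
R_total = 0.476 K/W
Q = ΔT/R_total = 50/0.476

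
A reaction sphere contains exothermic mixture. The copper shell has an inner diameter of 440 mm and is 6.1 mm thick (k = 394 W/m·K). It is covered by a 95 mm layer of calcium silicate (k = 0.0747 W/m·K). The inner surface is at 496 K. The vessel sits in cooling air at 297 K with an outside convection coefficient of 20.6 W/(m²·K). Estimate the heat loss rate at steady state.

Radial (spherical) resistances in series:
R_copper shell = (1/0.22 − 1/0.2261)/(4π×394) = 2.477×10^-5 K/W
R_calcium silicate = (1/0.2261 − 1/0.3211)/(4π×0.0747) = 1.394 K/W
R_outer film = 1/(h·4πr_o²) = 1/(20.6×4π×0.3211²) = 0.03747 K/W
R_total = 1.431 K/W
Q = ΔT/R_total = 199/1.431

Q ≈ 139 W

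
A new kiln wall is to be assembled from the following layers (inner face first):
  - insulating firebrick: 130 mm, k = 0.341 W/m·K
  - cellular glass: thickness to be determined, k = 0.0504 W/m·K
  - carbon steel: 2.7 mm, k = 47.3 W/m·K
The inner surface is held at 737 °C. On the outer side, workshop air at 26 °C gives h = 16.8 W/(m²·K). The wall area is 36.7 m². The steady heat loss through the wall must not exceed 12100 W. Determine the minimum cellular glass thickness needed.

L ≈ 86.5 mm

Model the wall as resistances in series:
R_insulating firebrick = L/(kA) = 0.13/(0.341×36.7) = 0.01039 K/W
R_carbon steel = L/(kA) = 0.0027/(47.3×36.7) = 1.555×10^-6 K/W
R_outer film = 1/(h_o·A) = 1/(16.8×36.7) = 0.001622 K/W
Sum of the known resistances R_other = 0.01201 K/W
Required total resistance R_tot = ΔT/Q_allow = 711/12100 = 0.05876 K/W
R_cellular glass = R_tot − R_other = 0.04675 K/W
L = R·k·A = 0.04675×0.0504×36.7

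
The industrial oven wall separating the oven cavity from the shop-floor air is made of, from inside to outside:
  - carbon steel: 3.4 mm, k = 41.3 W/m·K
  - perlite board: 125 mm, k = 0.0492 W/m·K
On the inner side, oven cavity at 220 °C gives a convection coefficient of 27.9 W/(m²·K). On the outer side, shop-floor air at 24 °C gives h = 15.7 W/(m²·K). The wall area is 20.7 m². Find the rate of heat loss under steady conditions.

Model the wall as resistances in series:
R_inner film = 1/(h_i·A) = 1/(27.9×20.7) = 0.001732 K/W
R_carbon steel = L/(kA) = 0.0034/(41.3×20.7) = 3.977×10^-6 K/W
R_perlite board = L/(kA) = 0.125/(0.0492×20.7) = 0.1227 K/W
R_outer film = 1/(h_o·A) = 1/(15.7×20.7) = 0.003077 K/W
R_total = 0.1275 K/W
Q = ΔT / R_total = 196 / 0.1275

Q ≈ 1540 W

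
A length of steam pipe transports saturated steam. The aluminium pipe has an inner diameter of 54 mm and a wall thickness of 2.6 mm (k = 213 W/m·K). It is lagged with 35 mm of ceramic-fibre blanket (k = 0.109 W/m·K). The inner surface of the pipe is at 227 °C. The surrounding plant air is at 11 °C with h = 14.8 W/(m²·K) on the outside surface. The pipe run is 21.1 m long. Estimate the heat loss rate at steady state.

Radial resistances (cylindrical: R_cond = ln(r_o/r_i)/(2πkL), R_conv = 1/(h·2πrL)):
R_aluminium pipe wall = ln(29.6/27)/(2π×213×21.1) = 3.256×10^-6 K/W
R_ceramic-fibre blanket = ln(64.6/29.6)/(2π×0.109×21.1) = 0.05401 K/W
R_outer film = 1/(h_o·2πr_oL) = 1/(14.8×2π×0.0646×21.1) = 0.007889 K/W
R_total = 0.0619 K/W
Q = ΔT/R_total = 216/0.0619

Q ≈ 3490 W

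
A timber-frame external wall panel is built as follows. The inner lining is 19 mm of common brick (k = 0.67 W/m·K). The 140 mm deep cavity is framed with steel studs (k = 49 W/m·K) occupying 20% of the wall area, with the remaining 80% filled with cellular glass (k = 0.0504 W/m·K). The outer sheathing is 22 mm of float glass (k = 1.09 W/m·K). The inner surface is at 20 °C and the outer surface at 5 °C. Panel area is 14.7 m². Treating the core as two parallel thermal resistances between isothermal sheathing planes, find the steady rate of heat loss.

Q ≈ 3510 W

Sheathing layers in series; stud and cavity paths in parallel between them.
R_inner = 0.019/(0.67×14.7) = 0.001929 K/W
R_stud  = 0.14/(49×0.2×14.7) = 9.718×10^-4 K/W
R_cav   = 0.14/(0.0504×0.8×14.7) = 0.2362 K/W
1/R_core = 1/R_stud + 1/R_cav → R_core = 9.678×10^-4 K/W
R_outer = 0.022/(1.09×14.7) = 0.001373 K/W
R_total = 0.00427 K/W
Q = ΔT/R_total = 15/0.00427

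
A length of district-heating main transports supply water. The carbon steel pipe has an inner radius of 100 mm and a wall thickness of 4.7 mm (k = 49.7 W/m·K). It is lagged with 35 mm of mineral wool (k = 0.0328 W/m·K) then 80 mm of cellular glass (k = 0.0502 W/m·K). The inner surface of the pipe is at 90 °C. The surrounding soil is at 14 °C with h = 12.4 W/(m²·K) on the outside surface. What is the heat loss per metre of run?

Cylindrical conduction, so R = ln(r₂/r₁)/(2πkL) per layer, in series:
R_carbon steel pipe wall = ln(104.7/100)/(2π×49.7×1) = 1.471×10^-4 K/W
R_mineral wool = ln(139.7/104.7)/(2π×0.0328×1) = 1.399 K/W
R_cellular glass = ln(219.7/139.7)/(2π×0.0502×1) = 1.435 K/W
R_outer film = 1/(h_o·2πr_oL) = 1/(12.4×2π×0.2197×1) = 0.05842 K/W
R_total = 2.893 K/W
Q = ΔT/R_total = 76/2.893

q′ ≈ 26.3 W/m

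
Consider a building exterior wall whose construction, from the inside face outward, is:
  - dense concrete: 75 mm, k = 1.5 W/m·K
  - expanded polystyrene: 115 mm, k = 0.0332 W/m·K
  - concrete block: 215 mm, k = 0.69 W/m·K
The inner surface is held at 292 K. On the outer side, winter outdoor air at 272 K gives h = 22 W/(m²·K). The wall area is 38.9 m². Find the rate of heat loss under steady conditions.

Thermal resistances in series:
R_dense concrete = L/(kA) = 0.075/(1.5×38.9) = 0.001285 K/W
R_expanded polystyrene = L/(kA) = 0.115/(0.0332×38.9) = 0.08905 K/W
R_concrete block = L/(kA) = 0.215/(0.69×38.9) = 0.00801 K/W
R_outer film = 1/(h_o·A) = 1/(22×38.9) = 0.001168 K/W
R_total = 0.09951 K/W
Q = ΔT / R_total = 20 / 0.09951

Q ≈ 201 W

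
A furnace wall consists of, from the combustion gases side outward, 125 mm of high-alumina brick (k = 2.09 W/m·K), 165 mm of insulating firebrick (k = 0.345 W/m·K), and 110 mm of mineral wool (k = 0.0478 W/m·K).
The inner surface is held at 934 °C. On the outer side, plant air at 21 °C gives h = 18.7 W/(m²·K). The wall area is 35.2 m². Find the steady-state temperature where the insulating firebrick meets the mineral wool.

T ≈ 764 °C

Treating each layer as a thermal resistance in series:
R_high-alumina brick = L/(kA) = 0.125/(2.09×35.2) = 0.001699 K/W
R_insulating firebrick = L/(kA) = 0.165/(0.345×35.2) = 0.01359 K/W
R_mineral wool = L/(kA) = 0.11/(0.0478×35.2) = 0.06538 K/W
R_outer film = 1/(h_o·A) = 1/(18.7×35.2) = 0.001519 K/W
R_total = 0.08218 K/W;  Q = ΔT/R_total = 913/0.08218 = 11110 W
T_interface = T_inner − Q·ΣR(inner→interface) = 934 − 11100×0.01529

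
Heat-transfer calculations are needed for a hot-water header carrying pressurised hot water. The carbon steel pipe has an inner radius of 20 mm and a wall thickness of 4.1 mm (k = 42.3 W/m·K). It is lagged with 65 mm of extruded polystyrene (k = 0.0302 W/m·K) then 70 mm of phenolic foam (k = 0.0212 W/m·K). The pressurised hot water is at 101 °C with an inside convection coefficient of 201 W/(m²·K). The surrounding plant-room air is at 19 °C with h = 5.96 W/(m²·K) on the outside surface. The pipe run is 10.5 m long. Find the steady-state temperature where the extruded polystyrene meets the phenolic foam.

Treating each annulus and film as a series resistance:
R_inner film = 1/(h_i·2πr₁L) = 1/(201×2π×0.02×10.5) = 0.003771 K/W
R_carbon steel pipe wall = ln(24.1/20)/(2π×42.3×10.5) = 6.682×10^-5 K/W
R_extruded polystyrene = ln(89.1/24.1)/(2π×0.0302×10.5) = 0.6563 K/W
R_phenolic foam = ln(159.1/89.1)/(2π×0.0212×10.5) = 0.4145 K/W
R_outer film = 1/(h_o·2πr_oL) = 1/(5.96×2π×0.1591×10.5) = 0.01599 K/W
R_total = 1.091 K/W
Q = ΔT/R_total = 82/1.091
Q = 75.2 W
T_interface = T_inner − Q·ΣR(inner→interface) = 101 − 75.2×0.6601

T ≈ 51.4 °C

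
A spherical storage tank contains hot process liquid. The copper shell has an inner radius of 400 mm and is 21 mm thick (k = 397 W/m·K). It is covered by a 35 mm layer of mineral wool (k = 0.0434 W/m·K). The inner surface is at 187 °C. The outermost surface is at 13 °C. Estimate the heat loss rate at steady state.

Radial (spherical) resistances in series:
R_copper shell = (1/0.4 − 1/0.421)/(4π×397) = 2.5×10^-5 K/W
R_mineral wool = (1/0.421 − 1/0.456)/(4π×0.0434) = 0.3343 K/W
R_total = 0.3343 K/W
Q = ΔT/R_total = 174/0.3343

Q ≈ 520 W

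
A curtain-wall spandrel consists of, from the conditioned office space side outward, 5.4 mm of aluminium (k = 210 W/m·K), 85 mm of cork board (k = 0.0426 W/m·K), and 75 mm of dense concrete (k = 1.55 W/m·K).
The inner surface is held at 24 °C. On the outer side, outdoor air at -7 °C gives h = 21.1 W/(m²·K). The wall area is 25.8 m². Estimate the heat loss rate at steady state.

Model the wall as resistances in series:
R_aluminium = L/(kA) = 0.0054/(210×25.8) = 9.967×10^-7 K/W
R_cork board = L/(kA) = 0.085/(0.0426×25.8) = 0.07734 K/W
R_dense concrete = L/(kA) = 0.075/(1.55×25.8) = 0.001875 K/W
R_outer film = 1/(h_o·A) = 1/(21.1×25.8) = 0.001837 K/W
R_total = 0.08105 K/W
Q = ΔT / R_total = 31 / 0.08105

Q ≈ 382 W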